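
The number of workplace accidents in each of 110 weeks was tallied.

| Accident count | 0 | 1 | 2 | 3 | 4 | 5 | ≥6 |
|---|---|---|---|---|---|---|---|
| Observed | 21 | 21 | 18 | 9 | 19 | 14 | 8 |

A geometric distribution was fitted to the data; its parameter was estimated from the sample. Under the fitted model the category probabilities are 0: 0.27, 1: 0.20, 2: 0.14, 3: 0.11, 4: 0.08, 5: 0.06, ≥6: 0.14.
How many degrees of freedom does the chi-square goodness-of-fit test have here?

There are k = 7 categories and 1 parameter estimated from the data, so df = 7 − 1 − 1 = 5.

5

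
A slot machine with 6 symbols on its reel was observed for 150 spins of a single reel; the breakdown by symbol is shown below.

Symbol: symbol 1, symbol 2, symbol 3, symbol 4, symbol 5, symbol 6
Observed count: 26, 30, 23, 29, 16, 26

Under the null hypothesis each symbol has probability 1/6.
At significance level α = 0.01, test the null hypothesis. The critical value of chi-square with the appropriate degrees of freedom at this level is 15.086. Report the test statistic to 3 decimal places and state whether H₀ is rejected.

Under H₀ each category has probability 1/6, so each expected count is 150/6 = 25.
symbol 1: (26 − 25)²/25 = 1/25 = 0.0400
symbol 2: (30 − 25)²/25 = 25/25 = 1.0000
symbol 3: (23 − 25)²/25 = 4/25 = 0.1600
symbol 4: (29 − 25)²/25 = 16/25 = 0.6400
symbol 5: (16 − 25)²/25 = 81/25 = 3.2400
symbol 6: (26 − 25)²/25 = 1/25 = 0.0400
Sum = 5.120
df = 5. Since 5.120 < 15.086, we do not reject H₀.

5.120; do not reject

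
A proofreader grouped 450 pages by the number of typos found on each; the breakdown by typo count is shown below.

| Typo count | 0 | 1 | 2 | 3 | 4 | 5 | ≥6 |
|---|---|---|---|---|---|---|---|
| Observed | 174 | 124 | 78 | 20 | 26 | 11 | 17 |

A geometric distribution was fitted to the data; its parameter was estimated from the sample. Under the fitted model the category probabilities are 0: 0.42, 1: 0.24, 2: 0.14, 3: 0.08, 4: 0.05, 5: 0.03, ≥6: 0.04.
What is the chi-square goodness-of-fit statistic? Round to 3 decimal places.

15.306

Expected counts E_i = n·p_i: 450×0.42 = 189, 450×0.24 = 108, 450×0.14 = 63, 450×0.08 = 36, 450×0.05 = 22.5, 450×0.03 = 13.5, 450×0.04 = 18.
cat         O        E   (O−E)²/E
0         174      189     1.1905
1         124      108     2.3704
2          78       63     3.5714
3          20       36     7.1111
4          26     22.5     0.5444
5          11     13.5     0.4630
≥6         17       18     0.0556
Sum = 15.306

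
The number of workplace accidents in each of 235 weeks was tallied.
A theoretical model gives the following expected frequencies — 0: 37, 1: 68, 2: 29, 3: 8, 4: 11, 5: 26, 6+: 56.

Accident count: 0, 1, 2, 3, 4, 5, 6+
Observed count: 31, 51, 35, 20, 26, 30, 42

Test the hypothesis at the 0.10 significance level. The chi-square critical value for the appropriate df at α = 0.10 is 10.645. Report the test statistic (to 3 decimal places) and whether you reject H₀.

cat         O        E   (O−E)²/E
0          31       37     0.9730
1          51       68     4.2500
2          35       29     1.2414
3          20        8    18.0000
4          26       11    20.4545
5          30       26     0.6154
6+         42       56     3.5000
Sum = 49.034
df = 6. Since 49.034 > 10.645, we reject H₀.

49.034; reject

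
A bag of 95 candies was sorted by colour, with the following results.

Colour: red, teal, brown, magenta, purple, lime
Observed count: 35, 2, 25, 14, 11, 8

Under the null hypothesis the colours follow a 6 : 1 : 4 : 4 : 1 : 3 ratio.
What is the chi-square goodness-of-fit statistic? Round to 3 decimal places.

Ratio total = 19. Expected counts: 95×6/19 = 30, 95×1/19 = 5, 95×4/19 = 20, 95×4/19 = 20, 95×1/19 = 5, 95×3/19 = 15.
χ² = (35−30)²/30 + (2−5)²/5 + (25−20)²/20 + (14−20)²/20 + (11−5)²/5 + (8−15)²/15
   = 0.8333 + 1.8000 + 1.2500 + 1.8000 + 7.2000 + 3.2667
Sum = 16.150

16.150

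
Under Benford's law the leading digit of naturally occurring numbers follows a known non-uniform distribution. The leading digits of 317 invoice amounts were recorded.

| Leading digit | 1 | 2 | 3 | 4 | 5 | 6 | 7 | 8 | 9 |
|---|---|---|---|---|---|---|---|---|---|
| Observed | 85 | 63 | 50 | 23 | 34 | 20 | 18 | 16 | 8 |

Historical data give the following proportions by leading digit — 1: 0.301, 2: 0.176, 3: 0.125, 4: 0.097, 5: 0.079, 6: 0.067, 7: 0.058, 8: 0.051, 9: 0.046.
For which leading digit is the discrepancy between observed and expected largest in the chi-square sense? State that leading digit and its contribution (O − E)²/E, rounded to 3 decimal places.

Expected counts E_i = n·p_i: 317×0.301 = 95.417, 317×0.176 = 55.792, 317×0.125 = 39.625, 317×0.097 = 30.749, 317×0.079 = 25.043, 317×0.067 = 21.239, 317×0.058 = 18.386, 317×0.051 = 16.167, 317×0.046 = 14.582.
cat         O        E   (O−E)²/E
1          85   95.417     1.1373
2          63   55.792     0.9312
3          50   39.625     2.7165
4          23   30.749     1.9528
5          34   25.043     3.2036
6          20   21.239     0.0723
7          18   18.386     0.0081
8          16   16.167     0.0017
9           8   14.582     2.9710
The largest term is for 5: 3.204.

5, 3.204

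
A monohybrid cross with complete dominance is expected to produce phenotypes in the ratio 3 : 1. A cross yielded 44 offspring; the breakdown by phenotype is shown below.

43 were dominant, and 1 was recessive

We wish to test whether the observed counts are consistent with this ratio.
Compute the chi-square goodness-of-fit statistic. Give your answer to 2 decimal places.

Ratio total = 4. Expected counts: 44×3/4 = 33, 44×1/4 = 11.
cat            O        E   (O−E)²/E
dominant      43       33      3.030
recessive      1       11      9.091
Sum = 12.12

12.12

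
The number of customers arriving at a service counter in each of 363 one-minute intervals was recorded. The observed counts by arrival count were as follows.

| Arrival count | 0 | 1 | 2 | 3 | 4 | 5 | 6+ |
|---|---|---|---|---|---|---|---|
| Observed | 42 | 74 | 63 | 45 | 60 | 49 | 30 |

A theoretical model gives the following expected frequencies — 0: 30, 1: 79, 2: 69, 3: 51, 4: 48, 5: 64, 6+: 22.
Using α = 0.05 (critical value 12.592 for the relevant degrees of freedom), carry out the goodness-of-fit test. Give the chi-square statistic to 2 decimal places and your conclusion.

0: (42 − 30)²/30 = 144/30 = 4.800
1: (74 − 79)²/79 = 25/79 = 0.316
2: (63 − 69)²/69 = 36/69 = 0.522
3: (45 − 51)²/51 = 36/51 = 0.706
4: (60 − 48)²/48 = 144/48 = 3.000
5: (49 − 64)²/64 = 225/64 = 3.516
6+: (30 − 22)²/22 = 64/22 = 2.909
Sum = 15.77
df = 6. Since 15.77 > 12.592, we reject H₀.

15.77; reject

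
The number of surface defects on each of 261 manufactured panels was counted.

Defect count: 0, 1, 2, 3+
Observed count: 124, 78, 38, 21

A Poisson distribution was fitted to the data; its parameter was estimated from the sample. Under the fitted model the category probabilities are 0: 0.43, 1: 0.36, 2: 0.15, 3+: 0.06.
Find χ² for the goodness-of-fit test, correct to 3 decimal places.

Expected counts E_i = n·p_i: 261×0.43 = 112.23, 261×0.36 = 93.96, 261×0.15 = 39.15, 261×0.06 = 15.66.
cat         O        E   (O−E)²/E
0         124   112.23     1.2344
1          78    93.96     2.7110
2          38    39.15     0.0338
3+         21    15.66     1.8209
Sum = 5.800

5.800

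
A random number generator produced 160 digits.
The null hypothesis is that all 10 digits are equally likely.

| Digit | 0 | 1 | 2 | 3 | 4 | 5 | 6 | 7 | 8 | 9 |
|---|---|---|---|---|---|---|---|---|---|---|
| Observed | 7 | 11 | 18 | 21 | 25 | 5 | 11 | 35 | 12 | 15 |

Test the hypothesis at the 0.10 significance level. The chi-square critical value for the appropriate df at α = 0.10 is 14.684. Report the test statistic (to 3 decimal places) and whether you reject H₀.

Expected count for each of the 10 categories: 160/10 = 16.
cat         O        E   (O−E)²/E
0           7       16     5.0625
1          11       16     1.5625
2          18       16     0.2500
3          21       16     1.5625
4          25       16     5.0625
5           5       16     7.5625
6          11       16     1.5625
7          35       16    22.5625
8          12       16     1.0000
9          15       16     0.0625
Sum = 46.250
df = 9. Since 46.250 > 14.684, we reject H₀.

46.250; reject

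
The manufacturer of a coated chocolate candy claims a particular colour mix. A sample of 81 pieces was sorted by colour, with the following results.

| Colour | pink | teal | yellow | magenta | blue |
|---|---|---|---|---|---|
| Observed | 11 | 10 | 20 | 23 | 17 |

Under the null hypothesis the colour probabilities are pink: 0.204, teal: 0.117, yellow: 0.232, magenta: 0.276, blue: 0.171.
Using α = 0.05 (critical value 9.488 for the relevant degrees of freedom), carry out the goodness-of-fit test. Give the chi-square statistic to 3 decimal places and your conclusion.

2.688; do not reject

Expected counts E_i = n·p_i: 81×0.204 = 16.524, 81×0.117 = 9.477, 81×0.232 = 18.792, 81×0.276 = 22.356, 81×0.171 = 13.851.
χ² = (11−16.524)²/16.524 + (10−9.477)²/9.477 + (20−18.792)²/18.792 + (23−22.356)²/22.356 + (17−13.851)²/13.851
   = 1.8467 + 0.0289 + 0.0777 + 0.0186 + 0.7159
Sum = 2.688
df = 4. Since 2.688 < 9.488, we do not reject H₀.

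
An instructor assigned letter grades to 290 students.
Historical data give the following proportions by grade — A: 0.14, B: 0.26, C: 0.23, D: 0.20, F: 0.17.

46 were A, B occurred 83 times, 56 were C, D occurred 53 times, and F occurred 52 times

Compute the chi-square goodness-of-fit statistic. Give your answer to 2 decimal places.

Expected counts E_i = n·p_i: 290×0.14 = 40.6, 290×0.26 = 75.4, 290×0.23 = 66.7, 290×0.20 = 58, 290×0.17 = 49.3.
χ² = (46−40.6)²/40.6 + (83−75.4)²/75.4 + (56−66.7)²/66.7 + (53−58)²/58 + (52−49.3)²/49.3
   = 0.718 + 0.766 + 1.716 + 0.431 + 0.148
Sum = 3.78

3.78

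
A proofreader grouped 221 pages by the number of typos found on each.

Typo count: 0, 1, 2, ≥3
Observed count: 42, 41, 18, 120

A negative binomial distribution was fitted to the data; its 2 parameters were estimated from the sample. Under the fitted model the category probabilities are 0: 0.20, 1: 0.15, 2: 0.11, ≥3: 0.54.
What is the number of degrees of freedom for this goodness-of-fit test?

1

There are k = 4 categories and 2 parameters estimated from the data, so df = 4 − 1 − 2 = 1.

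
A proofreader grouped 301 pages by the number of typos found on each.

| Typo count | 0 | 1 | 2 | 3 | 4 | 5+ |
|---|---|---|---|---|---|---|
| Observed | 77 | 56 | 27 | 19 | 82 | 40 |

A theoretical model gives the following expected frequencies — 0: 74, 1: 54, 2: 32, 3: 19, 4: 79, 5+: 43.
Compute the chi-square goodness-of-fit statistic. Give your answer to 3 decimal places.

1.300

χ² = (77−74)²/74 + (56−54)²/54 + (27−32)²/32 + (19−19)²/19 + (82−79)²/79 + (40−43)²/43
   = 0.1216 + 0.0741 + 0.7813 + 0.0000 + 0.1139 + 0.2093
Sum = 1.300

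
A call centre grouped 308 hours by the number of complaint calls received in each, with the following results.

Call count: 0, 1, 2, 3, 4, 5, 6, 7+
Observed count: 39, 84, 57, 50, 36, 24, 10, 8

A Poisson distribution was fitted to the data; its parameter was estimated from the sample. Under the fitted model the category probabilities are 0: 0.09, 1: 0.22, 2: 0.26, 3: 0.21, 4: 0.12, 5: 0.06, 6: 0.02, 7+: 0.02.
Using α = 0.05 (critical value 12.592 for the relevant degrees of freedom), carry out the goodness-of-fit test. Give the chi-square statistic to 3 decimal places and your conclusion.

Expected counts E_i = n·p_i: 308×0.09 = 27.72, 308×0.22 = 67.76, 308×0.26 = 80.08, 308×0.21 = 64.68, 308×0.12 = 36.96, 308×0.06 = 18.48, 308×0.02 = 6.16, 308×0.02 = 6.16.
χ² = (39−27.72)²/27.72 + (84−67.76)²/67.76 + (57−80.08)²/80.08 + (50−64.68)²/64.68 + (36−36.96)²/36.96 + (24−18.48)²/18.48 + (10−6.16)²/6.16 + (8−6.16)²/6.16
   = 4.5901 + 3.8922 + 6.6519 + 3.3318 + 0.0249 + 1.6488 + 2.3938 + 0.5496
Sum = 23.083
df = 6. Since 23.083 > 12.592, we reject H₀.

23.083; reject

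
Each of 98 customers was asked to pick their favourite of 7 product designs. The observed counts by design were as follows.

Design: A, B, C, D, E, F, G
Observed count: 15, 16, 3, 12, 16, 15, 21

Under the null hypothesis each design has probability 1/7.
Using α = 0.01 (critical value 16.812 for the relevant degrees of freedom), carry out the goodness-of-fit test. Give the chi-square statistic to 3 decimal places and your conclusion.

Expected count for each of the 7 categories: 98/7 = 14.
χ² = (15−14)²/14 + (16−14)²/14 + (3−14)²/14 + (12−14)²/14 + (16−14)²/14 + (15−14)²/14 + (21−14)²/14
   = 0.0714 + 0.2857 + 8.6429 + 0.2857 + 0.2857 + 0.0714 + 3.5000
Sum = 13.143
df = 6. Since 13.143 < 16.812, we do not reject H₀.

13.143; do not reject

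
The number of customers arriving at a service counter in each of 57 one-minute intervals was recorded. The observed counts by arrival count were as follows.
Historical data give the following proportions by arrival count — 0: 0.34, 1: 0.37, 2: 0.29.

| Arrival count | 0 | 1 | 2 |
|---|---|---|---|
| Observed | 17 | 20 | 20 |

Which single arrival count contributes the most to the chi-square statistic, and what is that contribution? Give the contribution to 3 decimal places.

Expected counts E_i = n·p_i: 57×0.34 = 19.38, 57×0.37 = 21.09, 57×0.29 = 16.53.
cat         O        E   (O−E)²/E
0          17    19.38     0.2923
1          20    21.09     0.0563
2          20    16.53     0.7284
The largest term is for 2: 0.728.

2, 0.728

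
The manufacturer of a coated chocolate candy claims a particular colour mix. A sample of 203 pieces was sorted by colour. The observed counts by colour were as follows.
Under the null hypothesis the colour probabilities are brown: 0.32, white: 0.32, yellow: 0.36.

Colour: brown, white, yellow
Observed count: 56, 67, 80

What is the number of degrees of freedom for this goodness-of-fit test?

There are k = 3 categories and no parameters were estimated from the data, so df = 3 − 1 = 2.

2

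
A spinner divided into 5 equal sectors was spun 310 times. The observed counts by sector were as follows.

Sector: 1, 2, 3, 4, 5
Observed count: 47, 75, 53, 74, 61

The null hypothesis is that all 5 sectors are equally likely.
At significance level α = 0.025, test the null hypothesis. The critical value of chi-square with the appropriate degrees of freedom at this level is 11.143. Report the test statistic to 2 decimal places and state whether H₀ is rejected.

Expected count for each of the 5 categories: 310/5 = 62.
cat         O        E   (O−E)²/E
1          47       62      3.629
2          75       62      2.726
3          53       62      1.306
4          74       62      2.323
5          61       62      0.016
Sum = 10.00
df = 4. Since 10.00 < 11.143, we do not reject H₀.

10.00; do not reject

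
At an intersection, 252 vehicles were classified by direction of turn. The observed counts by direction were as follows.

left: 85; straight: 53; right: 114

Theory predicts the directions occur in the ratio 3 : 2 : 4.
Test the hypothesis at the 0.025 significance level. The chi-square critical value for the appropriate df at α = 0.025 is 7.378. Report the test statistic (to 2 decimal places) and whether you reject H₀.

0.21; do not reject

Ratio total = 9. Expected counts: 252×3/9 = 84, 252×2/9 = 56, 252×4/9 = 112.
left: (85 − 84)²/84 = 1/84 = 0.012
straight: (53 − 56)²/56 = 9/56 = 0.161
right: (114 − 112)²/112 = 4/112 = 0.036
Sum = 0.21
df = 2. Since 0.21 < 7.378, we do not reject H₀.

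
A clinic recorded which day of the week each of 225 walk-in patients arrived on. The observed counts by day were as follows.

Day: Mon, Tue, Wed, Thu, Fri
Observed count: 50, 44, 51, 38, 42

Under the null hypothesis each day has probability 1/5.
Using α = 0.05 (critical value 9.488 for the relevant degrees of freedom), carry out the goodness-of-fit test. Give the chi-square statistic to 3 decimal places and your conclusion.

Under H₀ each category has probability 1/5, so each expected count is 225/5 = 45.
χ² = (50−45)²/45 + (44−45)²/45 + (51−45)²/45 + (38−45)²/45 + (42−45)²/45
   = 0.5556 + 0.0222 + 0.8000 + 1.0889 + 0.2000
Sum = 2.667
df = 4. Since 2.667 < 9.488, we do not reject H₀.

2.667; do not reject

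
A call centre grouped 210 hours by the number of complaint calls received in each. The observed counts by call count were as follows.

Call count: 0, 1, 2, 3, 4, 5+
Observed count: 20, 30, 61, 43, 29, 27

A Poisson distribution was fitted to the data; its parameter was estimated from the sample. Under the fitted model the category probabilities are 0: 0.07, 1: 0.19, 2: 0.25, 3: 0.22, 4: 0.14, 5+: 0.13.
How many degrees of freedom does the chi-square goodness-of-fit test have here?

There are k = 6 categories and 1 parameter estimated from the data, so df = 6 − 1 − 1 = 4.

4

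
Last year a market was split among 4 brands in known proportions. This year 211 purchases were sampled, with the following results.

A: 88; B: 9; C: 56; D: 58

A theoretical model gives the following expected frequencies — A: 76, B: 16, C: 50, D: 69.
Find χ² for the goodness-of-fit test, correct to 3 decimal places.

7.431

χ² = (88−76)²/76 + (9−16)²/16 + (56−50)²/50 + (58−69)²/69
   = 1.8947 + 3.0625 + 0.7200 + 1.7536
Sum = 7.431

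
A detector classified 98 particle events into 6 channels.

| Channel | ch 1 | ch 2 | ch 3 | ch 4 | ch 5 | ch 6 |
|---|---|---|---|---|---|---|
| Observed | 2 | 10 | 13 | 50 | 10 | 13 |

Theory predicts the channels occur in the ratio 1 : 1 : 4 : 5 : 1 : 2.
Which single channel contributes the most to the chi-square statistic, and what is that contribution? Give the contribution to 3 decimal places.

ch 3, 8.036

Ratio total = 14. Expected counts: 98×1/14 = 7, 98×1/14 = 7, 98×4/14 = 28, 98×5/14 = 35, 98×1/14 = 7, 98×2/14 = 14.
χ² = (2−7)²/7 + (10−7)²/7 + (13−28)²/28 + (50−35)²/35 + (10−7)²/7 + (13−14)²/14
   = 3.5714 + 1.2857 + 8.0357 + 6.4286 + 1.2857 + 0.0714
The largest term is for ch 3: 8.036.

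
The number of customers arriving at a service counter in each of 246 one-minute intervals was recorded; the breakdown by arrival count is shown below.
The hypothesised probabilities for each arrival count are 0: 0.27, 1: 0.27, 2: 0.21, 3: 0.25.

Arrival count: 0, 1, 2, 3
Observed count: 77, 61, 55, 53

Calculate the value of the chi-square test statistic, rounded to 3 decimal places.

Expected counts E_i = n·p_i: 246×0.27 = 66.42, 246×0.27 = 66.42, 246×0.21 = 51.66, 246×0.25 = 61.5.
χ² = (77−66.42)²/66.42 + (61−66.42)²/66.42 + (55−51.66)²/51.66 + (53−61.5)²/61.5
   = 1.6853 + 0.4423 + 0.2159 + 1.1748
Sum = 3.518

3.518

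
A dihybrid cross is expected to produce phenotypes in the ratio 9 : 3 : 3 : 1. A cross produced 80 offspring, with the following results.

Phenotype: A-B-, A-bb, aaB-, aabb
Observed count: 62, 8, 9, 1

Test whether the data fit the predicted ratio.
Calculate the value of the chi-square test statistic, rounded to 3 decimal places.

15.289

Ratio total = 16. Expected counts: 80×9/16 = 45, 80×3/16 = 15, 80×3/16 = 15, 80×1/16 = 5.
cat         O        E   (O−E)²/E
A-B-       62       45     6.4222
A-bb        8       15     3.2667
aaB-        9       15     2.4000
aabb        1        5     3.2000
Sum = 15.289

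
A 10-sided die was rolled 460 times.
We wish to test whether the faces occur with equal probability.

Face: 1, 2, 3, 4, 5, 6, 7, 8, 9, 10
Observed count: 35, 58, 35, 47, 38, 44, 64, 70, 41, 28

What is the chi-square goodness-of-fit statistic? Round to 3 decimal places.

37.043

Under H₀ each category has probability 1/10, so each expected count is 460/10 = 46.
cat         O        E   (O−E)²/E
1          35       46     2.6304
2          58       46     3.1304
3          35       46     2.6304
4          47       46     0.0217
5          38       46     1.3913
6          44       46     0.0870
7          64       46     7.0435
8          70       46    12.5217
9          41       46     0.5435
10         28       46     7.0435
Sum = 37.043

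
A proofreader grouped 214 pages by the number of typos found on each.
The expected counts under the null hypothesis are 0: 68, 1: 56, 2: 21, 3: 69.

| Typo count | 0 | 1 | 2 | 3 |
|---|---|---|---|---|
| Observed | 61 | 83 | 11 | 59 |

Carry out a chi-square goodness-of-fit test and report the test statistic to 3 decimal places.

cat         O        E   (O−E)²/E
0          61       68     0.7206
1          83       56    13.0179
2          11       21     4.7619
3          59       69     1.4493
Sum = 19.950

19.950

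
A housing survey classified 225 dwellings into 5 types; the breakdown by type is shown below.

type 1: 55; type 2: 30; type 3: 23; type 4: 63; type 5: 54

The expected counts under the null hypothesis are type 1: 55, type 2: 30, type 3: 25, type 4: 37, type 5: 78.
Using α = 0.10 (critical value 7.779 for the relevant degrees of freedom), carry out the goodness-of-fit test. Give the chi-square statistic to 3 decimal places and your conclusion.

type 1: (55 − 55)²/55 = 0/55 = 0.0000
type 2: (30 − 30)²/30 = 0/30 = 0.0000
type 3: (23 − 25)²/25 = 4/25 = 0.1600
type 4: (63 − 37)²/37 = 676/37 = 18.2703
type 5: (54 − 78)²/78 = 576/78 = 7.3846
Sum = 25.815
df = 4. Since 25.815 > 7.779, we reject H₀.

25.815; reject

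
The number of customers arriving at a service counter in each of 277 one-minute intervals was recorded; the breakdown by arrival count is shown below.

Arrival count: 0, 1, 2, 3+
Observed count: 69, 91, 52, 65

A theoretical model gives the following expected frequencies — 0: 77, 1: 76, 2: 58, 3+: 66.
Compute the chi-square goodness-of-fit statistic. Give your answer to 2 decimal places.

χ² = (69−77)²/77 + (91−76)²/76 + (52−58)²/58 + (65−66)²/66
   = 0.831 + 2.961 + 0.621 + 0.015
Sum = 4.43

4.43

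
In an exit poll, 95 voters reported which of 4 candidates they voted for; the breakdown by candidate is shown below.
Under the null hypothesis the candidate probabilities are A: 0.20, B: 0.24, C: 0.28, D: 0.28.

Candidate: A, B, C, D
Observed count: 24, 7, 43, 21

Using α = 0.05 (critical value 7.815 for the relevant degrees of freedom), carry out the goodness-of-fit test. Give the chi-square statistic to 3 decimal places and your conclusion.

Expected counts E_i = n·p_i: 95×0.20 = 19, 95×0.24 = 22.8, 95×0.28 = 26.6, 95×0.28 = 26.6.
χ² = (24−19)²/19 + (7−22.8)²/22.8 + (43−26.6)²/26.6 + (21−26.6)²/26.6
   = 1.3158 + 10.9491 + 10.1113 + 1.1789
Sum = 23.555
df = 3. Since 23.555 > 7.815, we reject H₀.

23.555; reject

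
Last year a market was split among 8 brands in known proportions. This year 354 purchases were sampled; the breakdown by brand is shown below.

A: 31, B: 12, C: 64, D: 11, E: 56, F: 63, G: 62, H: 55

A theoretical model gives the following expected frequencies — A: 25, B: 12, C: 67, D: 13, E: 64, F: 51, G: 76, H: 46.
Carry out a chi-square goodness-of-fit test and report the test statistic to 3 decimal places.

10.045

χ² = (31−25)²/25 + (12−12)²/12 + (64−67)²/67 + (11−13)²/13 + (56−64)²/64 + (63−51)²/51 + (62−76)²/76 + (55−46)²/46
   = 1.4400 + 0.0000 + 0.1343 + 0.3077 + 1.0000 + 2.8235 + 2.5789 + 1.7609
Sum = 10.045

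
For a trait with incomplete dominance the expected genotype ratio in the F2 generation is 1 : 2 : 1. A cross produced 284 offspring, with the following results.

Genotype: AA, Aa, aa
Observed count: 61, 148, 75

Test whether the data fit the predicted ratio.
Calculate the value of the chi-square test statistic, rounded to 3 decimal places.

1.887

Ratio total = 4. Expected counts: 284×1/4 = 71, 284×2/4 = 142, 284×1/4 = 71.
χ² = (61−71)²/71 + (148−142)²/142 + (75−71)²/71
   = 1.4085 + 0.2535 + 0.2254
Sum = 1.887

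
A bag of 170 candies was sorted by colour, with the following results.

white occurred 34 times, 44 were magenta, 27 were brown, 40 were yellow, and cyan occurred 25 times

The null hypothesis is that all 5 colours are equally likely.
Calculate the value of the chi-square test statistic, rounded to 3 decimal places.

Under H₀ each category has probability 1/5, so each expected count is 170/5 = 34.
white: (34 − 34)²/34 = 0/34 = 0.0000
magenta: (44 − 34)²/34 = 100/34 = 2.9412
brown: (27 − 34)²/34 = 49/34 = 1.4412
yellow: (40 − 34)²/34 = 36/34 = 1.0588
cyan: (25 − 34)²/34 = 81/34 = 2.3824
Sum = 7.824

7.824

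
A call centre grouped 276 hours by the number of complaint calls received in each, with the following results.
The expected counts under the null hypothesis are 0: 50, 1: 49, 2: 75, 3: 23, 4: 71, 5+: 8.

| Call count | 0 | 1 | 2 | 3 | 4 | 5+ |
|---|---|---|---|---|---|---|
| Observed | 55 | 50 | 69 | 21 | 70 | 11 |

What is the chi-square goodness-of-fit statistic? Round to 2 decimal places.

2.31

0: (55 − 50)²/50 = 25/50 = 0.500
1: (50 − 49)²/49 = 1/49 = 0.020
2: (69 − 75)²/75 = 36/75 = 0.480
3: (21 − 23)²/23 = 4/23 = 0.174
4: (70 − 71)²/71 = 1/71 = 0.014
5+: (11 − 8)²/8 = 9/8 = 1.125
Sum = 2.31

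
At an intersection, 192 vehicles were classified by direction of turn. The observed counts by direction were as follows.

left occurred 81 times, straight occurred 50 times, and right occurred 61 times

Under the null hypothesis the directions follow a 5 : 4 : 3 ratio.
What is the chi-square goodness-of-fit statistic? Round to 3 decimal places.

Ratio total = 12. Expected counts: 192×5/12 = 80, 192×4/12 = 64, 192×3/12 = 48.
χ² = (81−80)²/80 + (50−64)²/64 + (61−48)²/48
   = 0.0125 + 3.0625 + 3.5208
Sum = 6.596

6.596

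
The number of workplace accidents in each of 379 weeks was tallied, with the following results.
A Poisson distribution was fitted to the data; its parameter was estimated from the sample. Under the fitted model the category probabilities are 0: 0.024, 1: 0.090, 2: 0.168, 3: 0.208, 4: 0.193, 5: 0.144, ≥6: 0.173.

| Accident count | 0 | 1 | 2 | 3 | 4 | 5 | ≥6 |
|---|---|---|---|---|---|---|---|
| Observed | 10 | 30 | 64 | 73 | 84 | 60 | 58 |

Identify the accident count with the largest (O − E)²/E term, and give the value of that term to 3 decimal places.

Expected counts E_i = n·p_i: 379×0.024 = 9.096, 379×0.090 = 34.11, 379×0.168 = 63.672, 379×0.208 = 78.832, 379×0.193 = 73.147, 379×0.144 = 54.576, 379×0.173 = 65.567.
0: (10 − 9.096)²/9.096 = 0.817216/9.096 = 0.0898
1: (30 − 34.11)²/34.11 = 16.8921/34.11 = 0.4952
2: (64 − 63.672)²/63.672 = 0.107584/63.672 = 0.0017
3: (73 − 78.832)²/78.832 = 34.012224/78.832 = 0.4315
4: (84 − 73.147)²/73.147 = 117.787609/73.147 = 1.6103
5: (60 − 54.576)²/54.576 = 29.419776/54.576 = 0.5391
≥6: (58 − 65.567)²/65.567 = 57.259489/65.567 = 0.8733
The largest term is for 4: 1.610.

4, 1.610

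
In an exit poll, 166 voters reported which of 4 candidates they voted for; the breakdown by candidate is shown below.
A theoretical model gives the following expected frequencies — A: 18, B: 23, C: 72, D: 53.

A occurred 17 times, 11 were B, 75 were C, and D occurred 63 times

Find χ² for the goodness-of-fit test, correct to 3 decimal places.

A: (17 − 18)²/18 = 1/18 = 0.0556
B: (11 − 23)²/23 = 144/23 = 6.2609
C: (75 − 72)²/72 = 9/72 = 0.1250
D: (63 − 53)²/53 = 100/53 = 1.8868
Sum = 8.328

8.328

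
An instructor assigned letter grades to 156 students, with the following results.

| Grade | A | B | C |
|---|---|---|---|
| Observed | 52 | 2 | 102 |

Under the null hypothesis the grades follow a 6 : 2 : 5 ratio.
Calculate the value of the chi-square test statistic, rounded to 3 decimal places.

55.122

Ratio total = 13. Expected counts: 156×6/13 = 72, 156×2/13 = 24, 156×5/13 = 60.
χ² = (52−72)²/72 + (2−24)²/24 + (102−60)²/60
   = 5.5556 + 20.1667 + 29.4000
Sum = 55.122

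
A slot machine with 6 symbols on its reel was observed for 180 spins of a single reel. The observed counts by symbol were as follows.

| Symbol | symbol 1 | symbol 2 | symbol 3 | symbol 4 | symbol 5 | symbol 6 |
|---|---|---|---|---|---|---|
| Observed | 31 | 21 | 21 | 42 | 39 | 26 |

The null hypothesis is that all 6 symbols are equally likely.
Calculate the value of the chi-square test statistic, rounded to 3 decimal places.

Expected count for each of the 6 categories: 180/6 = 30.
symbol 1: (31 − 30)²/30 = 1/30 = 0.0333
symbol 2: (21 − 30)²/30 = 81/30 = 2.7000
symbol 3: (21 − 30)²/30 = 81/30 = 2.7000
symbol 4: (42 − 30)²/30 = 144/30 = 4.8000
symbol 5: (39 − 30)²/30 = 81/30 = 2.7000
symbol 6: (26 − 30)²/30 = 16/30 = 0.5333
Sum = 13.467

13.467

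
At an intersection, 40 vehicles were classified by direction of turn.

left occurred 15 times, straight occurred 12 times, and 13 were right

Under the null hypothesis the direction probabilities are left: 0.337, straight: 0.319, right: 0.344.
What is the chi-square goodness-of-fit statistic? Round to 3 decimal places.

Expected counts E_i = n·p_i: 40×0.337 = 13.48, 40×0.319 = 12.76, 40×0.344 = 13.76.
left: (15 − 13.48)²/13.48 = 2.3104/13.48 = 0.1714
straight: (12 − 12.76)²/12.76 = 0.5776/12.76 = 0.0453
right: (13 − 13.76)²/13.76 = 0.5776/13.76 = 0.0420
Sum = 0.259

0.259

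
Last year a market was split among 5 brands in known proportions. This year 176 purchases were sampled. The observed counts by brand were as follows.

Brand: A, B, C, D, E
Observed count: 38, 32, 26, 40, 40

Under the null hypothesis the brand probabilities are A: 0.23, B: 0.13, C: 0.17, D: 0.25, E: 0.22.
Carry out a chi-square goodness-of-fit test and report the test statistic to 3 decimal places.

4.707

Expected counts E_i = n·p_i: 176×0.23 = 40.48, 176×0.13 = 22.88, 176×0.17 = 29.92, 176×0.25 = 44, 176×0.22 = 38.72.
χ² = (38−40.48)²/40.48 + (32−22.88)²/22.88 + (26−29.92)²/29.92 + (40−44)²/44 + (40−38.72)²/38.72
   = 0.1519 + 3.6352 + 0.5136 + 0.3636 + 0.0423
Sum = 4.707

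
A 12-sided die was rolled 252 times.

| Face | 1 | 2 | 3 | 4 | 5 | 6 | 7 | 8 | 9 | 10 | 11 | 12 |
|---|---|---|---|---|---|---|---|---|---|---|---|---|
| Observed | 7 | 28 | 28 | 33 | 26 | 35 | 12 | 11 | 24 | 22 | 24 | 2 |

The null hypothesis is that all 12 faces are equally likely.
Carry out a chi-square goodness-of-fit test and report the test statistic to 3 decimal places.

58.095

Under H₀ each category has probability 1/12, so each expected count is 252/12 = 21.
χ² = (7−21)²/21 + (28−21)²/21 + (28−21)²/21 + (33−21)²/21 + (26−21)²/21 + (35−21)²/21 + (12−21)²/21 + (11−21)²/21 + (24−21)²/21 + (22−21)²/21 + (24−21)²/21 + (2−21)²/21
   = 9.3333 + 2.3333 + 2.3333 + 6.8571 + 1.1905 + 9.3333 + 3.8571 + 4.7619 + 0.4286 + 0.0476 + 0.4286 + 17.1905
Sum = 58.095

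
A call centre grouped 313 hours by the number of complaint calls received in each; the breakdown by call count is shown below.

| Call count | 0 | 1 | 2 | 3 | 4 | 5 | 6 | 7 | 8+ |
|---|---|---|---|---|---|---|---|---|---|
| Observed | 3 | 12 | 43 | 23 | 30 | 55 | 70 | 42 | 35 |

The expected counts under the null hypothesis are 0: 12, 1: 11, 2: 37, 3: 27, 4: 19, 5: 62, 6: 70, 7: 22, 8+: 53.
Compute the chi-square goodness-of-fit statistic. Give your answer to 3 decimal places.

χ² = (3−12)²/12 + (12−11)²/11 + (43−37)²/37 + (23−27)²/27 + (30−19)²/19 + (55−62)²/62 + (70−70)²/70 + (42−22)²/22 + (35−53)²/53
   = 6.7500 + 0.0909 + 0.9730 + 0.5926 + 6.3684 + 0.7903 + 0.0000 + 18.1818 + 6.1132
Sum = 39.860

39.860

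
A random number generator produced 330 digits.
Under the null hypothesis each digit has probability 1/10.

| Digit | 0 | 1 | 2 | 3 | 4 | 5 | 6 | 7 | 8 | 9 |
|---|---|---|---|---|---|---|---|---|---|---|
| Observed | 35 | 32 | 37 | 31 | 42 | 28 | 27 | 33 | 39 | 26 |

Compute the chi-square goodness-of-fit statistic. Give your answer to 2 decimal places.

Expected count for each of the 10 categories: 330/10 = 33.
0: (35 − 33)²/33 = 4/33 = 0.121
1: (32 − 33)²/33 = 1/33 = 0.030
2: (37 − 33)²/33 = 16/33 = 0.485
3: (31 − 33)²/33 = 4/33 = 0.121
4: (42 − 33)²/33 = 81/33 = 2.455
5: (28 − 33)²/33 = 25/33 = 0.758
6: (27 − 33)²/33 = 36/33 = 1.091
7: (33 − 33)²/33 = 0/33 = 0.000
8: (39 − 33)²/33 = 36/33 = 1.091
9: (26 − 33)²/33 = 49/33 = 1.485
Sum = 7.64

7.64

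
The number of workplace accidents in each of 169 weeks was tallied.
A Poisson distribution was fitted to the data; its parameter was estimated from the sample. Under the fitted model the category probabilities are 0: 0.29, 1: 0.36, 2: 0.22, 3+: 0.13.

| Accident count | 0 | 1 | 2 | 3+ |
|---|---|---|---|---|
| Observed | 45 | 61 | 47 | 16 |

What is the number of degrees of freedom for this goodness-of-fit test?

There are k = 4 categories and 1 parameter estimated from the data, so df = 4 − 1 − 1 = 2.

2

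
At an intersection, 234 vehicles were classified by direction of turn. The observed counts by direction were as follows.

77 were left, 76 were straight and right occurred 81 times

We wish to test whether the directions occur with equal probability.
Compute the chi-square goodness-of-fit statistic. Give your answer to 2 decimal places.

Expected count for each of the 3 categories: 234/3 = 78.
χ² = (77−78)²/78 + (76−78)²/78 + (81−78)²/78
   = 0.013 + 0.051 + 0.115
Sum = 0.18

0.18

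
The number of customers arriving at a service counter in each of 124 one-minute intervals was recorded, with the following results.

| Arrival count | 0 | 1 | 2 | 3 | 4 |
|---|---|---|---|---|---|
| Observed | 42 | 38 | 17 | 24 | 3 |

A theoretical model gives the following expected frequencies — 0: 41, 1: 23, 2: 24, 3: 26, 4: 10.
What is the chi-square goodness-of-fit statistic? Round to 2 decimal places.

cat         O        E   (O−E)²/E
0          42       41      0.024
1          38       23      9.783
2          17       24      2.042
3          24       26      0.154
4           3       10      4.900
Sum = 16.90

16.90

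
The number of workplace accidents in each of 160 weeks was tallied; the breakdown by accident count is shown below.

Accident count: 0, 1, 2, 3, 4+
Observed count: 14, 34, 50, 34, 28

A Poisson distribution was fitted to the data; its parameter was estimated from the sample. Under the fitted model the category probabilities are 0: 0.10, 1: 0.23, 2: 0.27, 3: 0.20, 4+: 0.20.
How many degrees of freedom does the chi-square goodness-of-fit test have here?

There are k = 5 categories and 1 parameter estimated from the data, so df = 5 − 1 − 1 = 3.

3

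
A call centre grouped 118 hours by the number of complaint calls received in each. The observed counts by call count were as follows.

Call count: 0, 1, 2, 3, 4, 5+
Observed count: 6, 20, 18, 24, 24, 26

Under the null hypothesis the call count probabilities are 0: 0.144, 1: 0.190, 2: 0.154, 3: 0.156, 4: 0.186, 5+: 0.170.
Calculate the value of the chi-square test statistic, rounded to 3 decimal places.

11.023

Expected counts E_i = n·p_i: 118×0.144 = 16.992, 118×0.190 = 22.42, 118×0.154 = 18.172, 118×0.156 = 18.408, 118×0.186 = 21.948, 118×0.170 = 20.06.
cat         O        E   (O−E)²/E
0           6   16.992     7.1106
1          20    22.42     0.2612
2          18   18.172     0.0016
3          24   18.408     1.6987
4          24   21.948     0.1918
5+         26    20.06     1.7589
Sum = 11.023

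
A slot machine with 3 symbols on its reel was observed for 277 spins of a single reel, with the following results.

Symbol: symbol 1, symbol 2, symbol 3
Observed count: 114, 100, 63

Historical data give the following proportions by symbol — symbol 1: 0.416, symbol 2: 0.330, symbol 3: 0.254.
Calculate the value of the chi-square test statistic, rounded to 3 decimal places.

Expected counts E_i = n·p_i: 277×0.416 = 115.232, 277×0.330 = 91.41, 277×0.254 = 70.358.
χ² = (114−115.232)²/115.232 + (100−91.41)²/91.41 + (63−70.358)²/70.358
   = 0.0132 + 0.8072 + 0.7695
Sum = 1.590

1.590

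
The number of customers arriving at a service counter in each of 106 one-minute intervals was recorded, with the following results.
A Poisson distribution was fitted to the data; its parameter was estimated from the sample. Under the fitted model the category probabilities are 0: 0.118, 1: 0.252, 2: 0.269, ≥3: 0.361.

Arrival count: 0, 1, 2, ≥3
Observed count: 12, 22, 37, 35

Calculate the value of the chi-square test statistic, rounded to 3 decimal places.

Expected counts E_i = n·p_i: 106×0.118 = 12.508, 106×0.252 = 26.712, 106×0.269 = 28.514, 106×0.361 = 38.266.
0: (12 − 12.508)²/12.508 = 0.258064/12.508 = 0.0206
1: (22 − 26.712)²/26.712 = 22.202944/26.712 = 0.8312
2: (37 − 28.514)²/28.514 = 72.012196/28.514 = 2.5255
≥3: (35 − 38.266)²/38.266 = 10.666756/38.266 = 0.2788
Sum = 3.656

3.656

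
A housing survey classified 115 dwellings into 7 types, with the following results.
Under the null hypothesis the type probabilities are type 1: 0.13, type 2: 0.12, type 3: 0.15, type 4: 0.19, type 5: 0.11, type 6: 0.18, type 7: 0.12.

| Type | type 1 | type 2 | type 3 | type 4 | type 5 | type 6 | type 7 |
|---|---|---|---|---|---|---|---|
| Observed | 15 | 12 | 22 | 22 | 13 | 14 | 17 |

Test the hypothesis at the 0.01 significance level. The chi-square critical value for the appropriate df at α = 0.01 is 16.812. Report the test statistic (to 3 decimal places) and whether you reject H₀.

4.464; do not reject

Expected counts E_i = n·p_i: 115×0.13 = 14.95, 115×0.12 = 13.8, 115×0.15 = 17.25, 115×0.19 = 21.85, 115×0.11 = 12.65, 115×0.18 = 20.7, 115×0.12 = 13.8.
cat         O        E   (O−E)²/E
type 1     15    14.95     0.0002
type 2     12     13.8     0.2348
type 3     22    17.25     1.3080
type 4     22    21.85     0.0010
type 5     13    12.65     0.0097
type 6     14     20.7     2.1686
type 7     17     13.8     0.7420
Sum = 4.464
df = 6. Since 4.464 < 16.812, we do not reject H₀.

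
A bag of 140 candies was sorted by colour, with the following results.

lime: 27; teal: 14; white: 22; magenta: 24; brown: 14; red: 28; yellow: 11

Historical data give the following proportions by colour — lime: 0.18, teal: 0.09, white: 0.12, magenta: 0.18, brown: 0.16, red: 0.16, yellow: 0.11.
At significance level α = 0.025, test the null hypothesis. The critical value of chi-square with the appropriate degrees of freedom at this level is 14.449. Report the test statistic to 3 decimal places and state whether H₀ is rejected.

Expected counts E_i = n·p_i: 140×0.18 = 25.2, 140×0.09 = 12.6, 140×0.12 = 16.8, 140×0.18 = 25.2, 140×0.16 = 22.4, 140×0.16 = 22.4, 140×0.11 = 15.4.
cat          O        E   (O−E)²/E
lime        27     25.2     0.1286
teal        14     12.6     0.1556
white       22     16.8     1.6095
magenta     24     25.2     0.0571
brown       14     22.4     3.1500
red         28     22.4     1.4000
yellow      11     15.4     1.2571
Sum = 7.758
df = 6. Since 7.758 < 14.449, we do not reject H₀.

7.758; do not reject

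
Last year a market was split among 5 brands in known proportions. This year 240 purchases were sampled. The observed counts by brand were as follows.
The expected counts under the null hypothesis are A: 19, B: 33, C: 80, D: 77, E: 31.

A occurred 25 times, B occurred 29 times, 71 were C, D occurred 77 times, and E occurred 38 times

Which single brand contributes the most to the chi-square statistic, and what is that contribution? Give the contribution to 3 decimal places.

A, 1.895

A: (25 − 19)²/19 = 36/19 = 1.8947
B: (29 − 33)²/33 = 16/33 = 0.4848
C: (71 − 80)²/80 = 81/80 = 1.0125
D: (77 − 77)²/77 = 0/77 = 0.0000
E: (38 − 31)²/31 = 49/31 = 1.5806
The largest term is for A: 1.895.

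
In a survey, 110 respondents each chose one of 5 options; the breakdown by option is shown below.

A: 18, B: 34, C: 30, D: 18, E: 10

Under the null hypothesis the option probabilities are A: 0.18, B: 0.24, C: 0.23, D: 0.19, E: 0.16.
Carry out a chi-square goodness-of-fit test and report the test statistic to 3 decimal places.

6.909

Expected counts E_i = n·p_i: 110×0.18 = 19.8, 110×0.24 = 26.4, 110×0.23 = 25.3, 110×0.19 = 20.9, 110×0.16 = 17.6.
A: (18 − 19.8)²/19.8 = 3.24/19.8 = 0.1636
B: (34 − 26.4)²/26.4 = 57.76/26.4 = 2.1879
C: (30 − 25.3)²/25.3 = 22.09/25.3 = 0.8731
D: (18 − 20.9)²/20.9 = 8.41/20.9 = 0.4024
E: (10 − 17.6)²/17.6 = 57.76/17.6 = 3.2818
Sum = 6.909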